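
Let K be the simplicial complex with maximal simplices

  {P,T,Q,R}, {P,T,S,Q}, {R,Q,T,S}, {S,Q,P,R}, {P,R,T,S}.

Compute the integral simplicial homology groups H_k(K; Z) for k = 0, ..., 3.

H_0 = Z,  H_1 = 0,  H_2 = 0,  H_3 = Z.

Fix the vertex order P < Q < R < S < T and write every simplex with vertices in increasing order. Then dim K = 3 and the simplices of K are:

  0-simplices (5): P, Q, R, S, T
  1-simplices (10): PQ, PR, PS, PT, QR, QS, QT, RS, RT, ST
  2-simplices (10): PQR, PQS, PQT, PRS, PRT, PST, QRS, QRT, QST, RST
  3-simplices (5): PQRS, PQRT, PQST, PRST, QRST

Hence C_0 ≅ Z^5, C_1 ≅ Z^10, C_2 ≅ Z^10, C_3 ≅ Z^5.

The boundary map ∂_1: C_1 → C_0 sends each edge [p,q] (with p < q) to q − p. For instance
  ∂QR = R − Q.
As a 5×10 matrix over Z this has rank 4, with invariant factors (1,1,1,1).

∂_2: C_2 → C_1 acts by ∂[p,q,r] = [q,r] − [p,r] + [p,q]. For instance
  ∂QRT = RT − QT + QR,
  ∂QST = ST − QT + QS.
As a 10×10 matrix over Z this has rank 6, with invariant factors (1,1,1,1,1,1).

∂_3: C_3 → C_2 sends each 3-simplex σ to the alternating sum Σ_i (−1)^i (σ with its i-th vertex removed). For instance
  ∂QRST = RST − QST + QRT − QRS,
  ∂PQRS = QRS − PRS + PQS − PQR.
This gives a 10×5 integer matrix of rank 4; reducing to Smith normal form yields diagonal entries (1,1,1,1).

From H_k ≅ ker(∂_k) / im(∂_{k+1}) we obtain:

  H_0: rank C_0 − rank ∂_1 = 5 − 4 = 1, and the invariant factors of ∂_1 are all 1, so H_0 = Z.
  H_1: rank ker ∂_1 − rank ∂_2 = (10 − 4) − 6 = 0, and the invariant factors of ∂_2 are all 1, so H_1 = 0.
  H_2: rank ker ∂_2 − rank ∂_3 = (10 − 6) − 4 = 0, and the invariant factors of ∂_3 are all 1, so H_2 = 0.
  H_3: rank ker ∂_3 − rank ∂_4 = (5 − 4) − 0 = 1, and there is no ∂_4, so H_3 = Z.

(K is a triangulation of the 3-sphere S^3.)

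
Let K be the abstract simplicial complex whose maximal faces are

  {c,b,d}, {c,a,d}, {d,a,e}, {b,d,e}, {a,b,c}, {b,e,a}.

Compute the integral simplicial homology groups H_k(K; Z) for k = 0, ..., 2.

H_0 ≅ Z,  H_1 = 0,  H_2 ≅ Z.

Order the vertices as a < b < c < d < e. Listing each simplex with vertices in this order, K has dimension 2 with simplices:

  0-simplices (5): a, b, c, d, e
  1-simplices (9): ab, ac, ad, ae, bc, bd, be, cd, de
  2-simplices (6): abc, abe, acd, ade, bcd, bde

Hence C_0 ≅ Z^5, C_1 ≅ Z^9, C_2 ≅ Z^6.

Boundary ∂_1: C_1 → C_0 sends each edge [p,q] (with p < q) to q − p. For instance
  ∂be = e − b.
The 5×9 boundary matrix has rank 4 and Smith normal form diag(1,1,1,1).

Boundary ∂_2: C_2 → C_1 maps a triangle to the signed sum of its edges. For instance
  ∂ade = de − ae + ad,
  ∂acd = cd − ad + ac.
This gives a 9×6 integer matrix of rank 5; reducing to Smith normal form yields diagonal entries (1,1,1,1,1).

From H_k ≅ ker(∂_k) / im(∂_{k+1}) we obtain:

  H_0: rank C_0 − rank ∂_1 = 5 − 4 = 1, and the invariant factors of ∂_1 are all 1, so H_0 ≅ Z.
  H_1: rank ker ∂_1 − rank ∂_2 = (9 − 4) − 5 = 0, and the invariant factors of ∂_2 are all 1, so H_1 ≅ 0.
  H_2: rank ker ∂_2 − rank ∂_3 = (6 − 5) − 0 = 1, and there is no ∂_3, so H_2 ≅ Z.

As a check, the Euler characteristic is 5 − 9 + 6 = 2, which agrees with 1 − 0 + 1 = 2.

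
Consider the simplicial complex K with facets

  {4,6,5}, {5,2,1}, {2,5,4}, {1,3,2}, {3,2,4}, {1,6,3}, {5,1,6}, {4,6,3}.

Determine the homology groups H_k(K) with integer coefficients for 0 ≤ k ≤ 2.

H_0 ≅ Z,  H_1 = 0,  H_2 ≅ Z.

Order the vertices as 1 < 2 < 3 < 4 < 5 < 6. Listing each simplex with vertices in this order, K has dimension 2 with simplices:

  0-simplices (6): [1], [2], [3], [4], [5], [6]
  1-simplices (12): [1,2], [1,3], [1,5], [1,6], [2,3], [2,4], [2,5], [3,4], [3,6], [4,5], [4,6], [5,6]
  2-simplices (8): [1,2,3], [1,2,5], [1,3,6], [1,5,6], [2,3,4], [2,4,5], [3,4,6], [4,5,6]

Hence C_0 ≅ Z^6, C_1 ≅ Z^12, C_2 ≅ Z^8.

∂_1: C_1 → C_0 maps an edge to its endpoints' difference, ∂[p,q] = q − p. For instance
  ∂[4,6] = [6] − [4].
The 6×12 boundary matrix has rank 5 and Smith normal form diag(1,1,1,1,1).

The boundary map ∂_2: C_2 → C_1 sends each 2-simplex [p,q,r] to [q,r] − [p,r] + [p,q]. For instance
  ∂[3,4,6] = [4,6] − [3,6] + [3,4],
  ∂[1,2,5] = [2,5] − [1,5] + [1,2].
This gives a 12×8 integer matrix of rank 7; reducing to Smith normal form yields diagonal entries (1,1,1,1,1,1,1).

Reading off H_k = ker ∂_k / im ∂_{k+1}:

  H_0: rank C_0 − rank ∂_1 = 6 − 5 = 1, and the invariant factors of ∂_1 are all 1, so H_0 = Z.
  H_1: rank ker ∂_1 − rank ∂_2 = (12 − 5) − 7 = 0, and the invariant factors of ∂_2 are all 1, so H_1 = 0.
  H_2: rank ker ∂_2 − rank ∂_3 = (8 − 7) − 0 = 1, and there is no ∂_3, so H_2 = Z.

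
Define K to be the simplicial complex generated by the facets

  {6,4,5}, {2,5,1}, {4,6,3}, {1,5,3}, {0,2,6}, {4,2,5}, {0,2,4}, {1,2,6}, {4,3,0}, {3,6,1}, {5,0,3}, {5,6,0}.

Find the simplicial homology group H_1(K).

Take the total order 0 < 1 < 2 < 3 < 4 < 5 < 6 on the vertex set. Then K (dimension 2) consists of the simplices:

  0-simplices (7): [0], [1], [2], [3], [4], [5], [6]
  1-simplices (18): [0,2], [0,3], [0,4], [0,5], [0,6], [1,2], [1,3], [1,5], [1,6], [2,4], [2,5], [2,6], [3,4], [3,5], [3,6], [4,5], [4,6], [5,6]
  2-simplices (12): [0,2,4], [0,2,6], [0,3,4], [0,3,5], [0,5,6], [1,2,5], [1,2,6], [1,3,5], [1,3,6], [2,4,5], [3,4,6], [4,5,6]

giving chain groups C_0 ≅ Z^7, C_1 ≅ Z^18, C_2 ≅ Z^12.

Boundary ∂_1: C_1 → C_0 maps an edge to its endpoints' difference, ∂[p,q] = q − p. For instance
  ∂[3,5] = [5] − [3].
As a 7×18 matrix over Z this has rank 6, with invariant factors (1,1,1,1,1,1).

∂_2: C_2 → C_1 acts by ∂[p,q,r] = [q,r] − [p,r] + [p,q]. For instance
  ∂[4,5,6] = [5,6] − [4,6] + [4,5],
  ∂[0,2,4] = [2,4] − [0,4] + [0,2].
The resulting 18×12 matrix has rank 12, and its Smith normal form has invariant factors (1,1,1,1,1,1,1,1,1,1,1,2).

From H_k ≅ ker(∂_k) / im(∂_{k+1}) we obtain:

  H_1: rank ker ∂_1 − rank ∂_2 = (18 − 6) − 12 = 0, and ∂_2 has invariant factor 2 > 1, so H_1 ≅ Z/2.

(K is a triangulation of the real projective plane RP^2.)

H_1 = Z/2.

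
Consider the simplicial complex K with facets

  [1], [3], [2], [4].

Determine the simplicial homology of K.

K has 4 vertices.
rank ∂_0 = 0, rank ∂_1 = 0 ⇒ b_0 = 4 − 0 − 0 = 4. So H_0 = Z^4.

H_0 = Z^4.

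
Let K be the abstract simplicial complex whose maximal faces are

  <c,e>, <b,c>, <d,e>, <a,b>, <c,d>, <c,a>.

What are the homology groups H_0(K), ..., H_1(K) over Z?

Fix the vertex order a < b < c < d < e and write every simplex with vertices in increasing order. Then dim K = 1 and the simplices of K are:

  0-simplices (5): a, b, c, d, e
  1-simplices (6): ab, ac, bc, cd, ce, de

so the chain groups are C_0 ≅ Z^5, C_1 ≅ Z^6.

Boundary ∂_1: C_1 → C_0 is given by ∂[p,q] = [q] − [p]. For instance
  ∂bc = c − b.
As a 5×6 matrix over Z this has rank 4, with invariant factors (1,1,1,1).

Now H_k = ker ∂_k / im ∂_{k+1}, so:

  H_0: rank C_0 − rank ∂_1 = 5 − 4 = 1, and the invariant factors of ∂_1 are all 1, so H_0 ≅ Z.
  H_1: rank ker ∂_1 − rank ∂_2 = (6 − 4) − 0 = 2, and there is no ∂_2, so H_1 ≅ Z^2.

As a check, the Euler characteristic is 5 − 6 = -1, which agrees with 1 − 2 = -1.

H_0 ≅ Z,  H_1 ≅ Z^2.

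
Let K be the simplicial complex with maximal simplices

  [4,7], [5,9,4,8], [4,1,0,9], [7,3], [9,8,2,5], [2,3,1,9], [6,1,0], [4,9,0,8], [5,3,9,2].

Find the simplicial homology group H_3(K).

H_3 ≅ 0.

Order the vertices as 0 < 1 < 2 < 3 < 4 < 5 < 6 < 7 < 8 < 9. Listing each simplex with vertices in this order, K has dimension 3 with simplices:

  0-simplices (10): [0], [1], [2], [3], [4], [5], [6], [7], [8], [9]
  1-simplices (24): (24 of them)
  2-simplices (20): (20 of them)
  3-simplices (6): [0,1,4,9], [0,4,8,9], [1,2,3,9], [2,3,5,9], [2,5,8,9], [4,5,8,9]

giving chain groups C_0 ≅ Z^10, C_1 ≅ Z^24, C_2 ≅ Z^20, C_3 ≅ Z^6.

∂_1: C_1 → C_0 is given by ∂[p,q] = [q] − [p]. For instance
  ∂[1,9] = [9] − [1].
This gives a 10×24 integer matrix of rank 9; reducing to Smith normal form yields diagonal entries (1,1,1,1,1,1,1,1,1).

∂_2: C_2 → C_1 sends each 2-simplex [p,q,r] to [q,r] − [p,r] + [p,q]. For instance
  ∂[2,3,9] = [3,9] − [2,9] + [2,3],
  ∂[0,8,9] = [8,9] − [0,9] + [0,8].
This gives a 24×20 integer matrix of rank 14; reducing to Smith normal form yields diagonal entries (1,1,1,1,1,1,1,1,1,1,1,1,1,1).

The boundary map ∂_3: C_3 → C_2 sends each 3-simplex σ to the alternating sum Σ_i (−1)^i (σ with its i-th vertex removed). For instance
  ∂[2,3,5,9] = [3,5,9] − [2,5,9] + [2,3,9] − [2,3,5],
  ∂[1,2,3,9] = [2,3,9] − [1,3,9] + [1,2,9] − [1,2,3].
This gives a 20×6 integer matrix of rank 6; reducing to Smith normal form yields diagonal entries (1,1,1,1,1,1).

Now H_k = ker ∂_k / im ∂_{k+1}, so:

  H_3: rank ker ∂_3 − rank ∂_4 = (6 − 6) − 0 = 0, and there is no ∂_4, so H_3 = 0.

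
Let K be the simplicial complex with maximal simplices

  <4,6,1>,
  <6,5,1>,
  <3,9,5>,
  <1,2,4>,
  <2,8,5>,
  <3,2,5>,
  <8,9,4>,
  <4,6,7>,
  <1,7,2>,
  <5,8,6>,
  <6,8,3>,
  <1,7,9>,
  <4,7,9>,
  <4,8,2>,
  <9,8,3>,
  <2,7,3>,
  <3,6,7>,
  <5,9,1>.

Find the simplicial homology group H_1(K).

K has 9 vertices, 27 edges, 18 triangles.
rank ∂_1 = 8, rank ∂_2 = 18 ⇒ b_1 = 27 − 8 − 18 = 1; ∂_2 has invariant factor(s) [2] giving torsion. So H_1 ≅ Z ⊕ Z/2.

H_1 = Z ⊕ Z/2.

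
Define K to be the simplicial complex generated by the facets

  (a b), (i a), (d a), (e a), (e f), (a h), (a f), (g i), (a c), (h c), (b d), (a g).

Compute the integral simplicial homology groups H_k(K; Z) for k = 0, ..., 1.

Take the total order a < b < c < d < e < f < g < h < i on the vertex set. Then K (dimension 1) consists of the simplices:

  0-simplices (9): a, b, c, d, e, f, g, h, i
  1-simplices (12): ab, ac, ad, ae, af, ag, ah, ai, bd, ch, ef, gi

so the chain groups are C_0 ≅ Z^9, C_1 ≅ Z^12.

Boundary ∂_1: C_1 → C_0 sends each edge [p,q] (with p < q) to q − p. For instance
  ∂ag = g − a.
As a 9×12 matrix over Z this has rank 8, with invariant factors (1,1,1,1,1,1,1,1).

Now H_k = ker ∂_k / im ∂_{k+1}, so:

  H_0: rank C_0 − rank ∂_1 = 9 − 8 = 1, and the invariant factors of ∂_1 are all 1, so H_0 ≅ Z.
  H_1: rank ker ∂_1 − rank ∂_2 = (12 − 8) − 0 = 4, and there is no ∂_2, so H_1 ≅ Z^4.

As a check, the Euler characteristic is 9 − 12 = -3, which agrees with 1 − 4 = -3.
(K is a triangulation of a wedge of 4 circles.)

H_0 = Z,  H_1 = Z^4.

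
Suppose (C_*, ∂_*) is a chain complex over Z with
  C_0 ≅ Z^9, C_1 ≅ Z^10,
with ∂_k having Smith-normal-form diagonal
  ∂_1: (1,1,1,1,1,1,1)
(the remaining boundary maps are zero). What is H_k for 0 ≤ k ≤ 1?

H_0 ≅ Z^2,  H_1 ≅ Z^3.

H_0: b_0 = 9 − 0 − 7 = 2; torsion from ∂_1 factors > 1: none. So H_0 ≅ Z^2.
H_1: b_1 = 10 − 7 − 0 = 3; torsion from ∂_2 factors > 1: none. So H_1 ≅ Z^3.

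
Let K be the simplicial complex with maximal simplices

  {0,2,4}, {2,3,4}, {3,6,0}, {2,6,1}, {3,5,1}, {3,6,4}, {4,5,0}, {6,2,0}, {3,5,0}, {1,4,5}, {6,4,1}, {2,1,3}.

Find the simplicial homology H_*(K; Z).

We work with the vertex ordering 0 < 1 < 2 < 3 < 4 < 5 < 6. The simplices of K, each written with vertices in increasing order, are:

  0-simplices (7): [0], [1], [2], [3], [4], [5], [6]
  1-simplices (18): [0,2], [0,3], [0,4], [0,5], [0,6], [1,2], [1,3], [1,4], [1,5], [1,6], [2,3], [2,4], [2,6], [3,4], [3,5], [3,6], [4,5], [4,6]
  2-simplices (12): [0,2,4], [0,2,6], [0,3,5], [0,3,6], [0,4,5], [1,2,3], [1,2,6], [1,3,5], [1,4,5], [1,4,6], [2,3,4], [3,4,6]

so the chain groups are C_0 ≅ Z^7, C_1 ≅ Z^18, C_2 ≅ Z^12.

Boundary ∂_1: C_1 → C_0 sends each edge [p,q] (with p < q) to q − p. For instance
  ∂[2,3] = [3] − [2].
This gives a 7×18 integer matrix of rank 6; reducing to Smith normal form yields diagonal entries (1,1,1,1,1,1).

The boundary map ∂_2: C_2 → C_1 acts by ∂[p,q,r] = [q,r] − [p,r] + [p,q]. For instance
  ∂[0,2,4] = [2,4] − [0,4] + [0,2],
  ∂[1,3,5] = [3,5] − [1,5] + [1,3].
This gives a 18×12 integer matrix of rank 12; reducing to Smith normal form yields diagonal entries (1,1,1,1,1,1,1,1,1,1,1,2).

From H_k ≅ ker(∂_k) / im(∂_{k+1}) we obtain:

  H_0: rank C_0 − rank ∂_1 = 7 − 6 = 1, and the invariant factors of ∂_1 are all 1, so H_0 = Z.
  H_1: rank ker ∂_1 − rank ∂_2 = (18 − 6) − 12 = 0, and ∂_2 has invariant factor 2 > 1, so H_1 = Z/2.
  H_2: rank ker ∂_2 − rank ∂_3 = (12 − 12) − 0 = 0, and there is no ∂_3, so H_2 = 0.

As a check, the Euler characteristic is 7 − 18 + 12 = 1, which agrees with 1 − 0 + 0 = 1.
(K is a triangulation of the real projective plane RP^2.)

H_0 = Z,  H_1 = Z/2,  H_2 = 0.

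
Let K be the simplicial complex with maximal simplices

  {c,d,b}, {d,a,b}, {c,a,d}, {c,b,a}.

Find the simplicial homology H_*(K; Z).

H_0 ≅ Z,  H_1 = 0,  H_2 ≅ Z.

Order the vertices as a < b < c < d. Listing each simplex with vertices in this order, K has dimension 2 with simplices:

  0-simplices (4): a, b, c, d
  1-simplices (6): ab, ac, ad, bc, bd, cd
  2-simplices (4): abc, abd, acd, bcd

so the chain groups are C_0 ≅ Z^4, C_1 ≅ Z^6, C_2 ≅ Z^4.

Boundary ∂_1: C_1 → C_0 is given by ∂[p,q] = [q] − [p]. For instance
  ∂ac = c − a.
The 4×6 boundary matrix has rank 3 and Smith normal form diag(1,1,1).

∂_2: C_2 → C_1 maps a triangle to the signed sum of its edges. For instance
  ∂acd = cd − ad + ac,
  ∂bcd = cd − bd + bc.
The resulting 6×4 matrix has rank 3, and its Smith normal form has invariant factors (1,1,1).

Computing H_k = (kernel of ∂_k) / (image of ∂_{k+1}):

  H_0: rank C_0 − rank ∂_1 = 4 − 3 = 1, and the invariant factors of ∂_1 are all 1, so H_0 ≅ Z.
  H_1: rank ker ∂_1 − rank ∂_2 = (6 − 3) − 3 = 0, and the invariant factors of ∂_2 are all 1, so H_1 ≅ 0.
  H_2: rank ker ∂_2 − rank ∂_3 = (4 − 3) − 0 = 1, and there is no ∂_3, so H_2 ≅ Z.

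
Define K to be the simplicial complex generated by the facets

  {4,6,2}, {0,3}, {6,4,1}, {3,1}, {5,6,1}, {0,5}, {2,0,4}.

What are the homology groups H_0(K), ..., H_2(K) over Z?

H_0 ≅ Z,  H_1 ≅ Z^2,  H_2 = 0.

K has 7 vertices, 12 edges, 4 triangles.
rank ∂_0 = 0, rank ∂_1 = 6 ⇒ b_0 = 7 − 0 − 6 = 1; all invariant factors of ∂_1 are 1 so no torsion. So H_0 ≅ Z.
rank ∂_1 = 6, rank ∂_2 = 4 ⇒ b_1 = 12 − 6 − 4 = 2; all invariant factors of ∂_2 are 1 so no torsion. So H_1 ≅ Z^2.
rank ∂_2 = 4, rank ∂_3 = 0 ⇒ b_2 = 4 − 4 − 0 = 0. So H_2 ≅ 0.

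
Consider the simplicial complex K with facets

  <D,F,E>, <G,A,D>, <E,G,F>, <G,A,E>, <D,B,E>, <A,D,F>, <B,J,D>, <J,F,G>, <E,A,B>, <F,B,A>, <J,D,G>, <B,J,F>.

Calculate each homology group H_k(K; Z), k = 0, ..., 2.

We work with the vertex ordering A < B < D < E < F < G < J. The simplices of K, each written with vertices in increasing order, are:

  0-simplices (7): A, B, D, E, F, G, J
  1-simplices (18): AB, AD, AE, AF, AG, BD, BE, BF, BJ, DE, DF, DG, DJ, EF, EG, FG, FJ, GJ
  2-simplices (12): ABE, ABF, ADF, ADG, AEG, BDE, BDJ, BFJ, DEF, DGJ, EFG, FGJ

Hence C_0 ≅ Z^7, C_1 ≅ Z^18, C_2 ≅ Z^12.

The boundary map ∂_1: C_1 → C_0 is given by ∂[p,q] = [q] − [p].
The 7×18 boundary matrix has rank 6 and Smith normal form diag(1,1,1,1,1,1).

The boundary map ∂_2: C_2 → C_1 acts by ∂[p,q,r] = [q,r] − [p,r] + [p,q]. For instance
  ∂FGJ = GJ − FJ + FG,
  ∂DEF = EF − DF + DE.
This gives a 18×12 integer matrix of rank 12; reducing to Smith normal form yields diagonal entries (1,1,1,1,1,1,1,1,1,1,1,2).

From H_k ≅ ker(∂_k) / im(∂_{k+1}) we obtain:

  H_0: rank C_0 − rank ∂_1 = 7 − 6 = 1, and the invariant factors of ∂_1 are all 1, so H_0 ≅ Z.
  H_1: rank ker ∂_1 − rank ∂_2 = (18 − 6) − 12 = 0, and ∂_2 has invariant factor 2 > 1, so H_1 ≅ Z/2.
  H_2: rank ker ∂_2 − rank ∂_3 = (12 − 12) − 0 = 0, and there is no ∂_3, so H_2 ≅ 0.

H_0 = Z,  H_1 = Z/2,  H_2 = 0.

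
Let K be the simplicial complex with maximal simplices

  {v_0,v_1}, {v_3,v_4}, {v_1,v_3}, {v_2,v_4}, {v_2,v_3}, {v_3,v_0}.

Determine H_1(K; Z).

H_1 = Z^2.

K has 5 vertices, 6 edges.
rank ∂_1 = 4, rank ∂_2 = 0 ⇒ b_1 = 6 − 4 − 0 = 2. So H_1 = Z^2.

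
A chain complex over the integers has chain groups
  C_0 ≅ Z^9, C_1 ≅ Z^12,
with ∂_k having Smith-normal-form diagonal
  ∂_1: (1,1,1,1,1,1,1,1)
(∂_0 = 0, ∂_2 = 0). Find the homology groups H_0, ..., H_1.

H_0 = Z,  H_1 = Z^4.

H_0: b_0 = 9 − 0 − 8 = 1; torsion from ∂_1 factors > 1: none. So H_0 = Z.
H_1: b_1 = 12 − 8 − 0 = 4; torsion from ∂_2 factors > 1: none. So H_1 = Z^4.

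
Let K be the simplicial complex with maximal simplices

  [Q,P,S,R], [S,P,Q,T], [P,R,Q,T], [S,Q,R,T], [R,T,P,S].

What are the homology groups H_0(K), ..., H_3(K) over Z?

K has 5 vertices, 10 edges, 10 triangles, 5 3-simplices.
rank ∂_0 = 0, rank ∂_1 = 4 ⇒ b_0 = 5 − 0 − 4 = 1; all invariant factors of ∂_1 are 1 so no torsion. So H_0 ≅ Z.
rank ∂_1 = 4, rank ∂_2 = 6 ⇒ b_1 = 10 − 4 − 6 = 0; all invariant factors of ∂_2 are 1 so no torsion. So H_1 ≅ 0.
rank ∂_2 = 6, rank ∂_3 = 4 ⇒ b_2 = 10 − 6 − 4 = 0; all invariant factors of ∂_3 are 1 so no torsion. So H_2 ≅ 0.
rank ∂_3 = 4, rank ∂_4 = 0 ⇒ b_3 = 5 − 4 − 0 = 1. So H_3 ≅ Z.

H_0 ≅ Z,  H_1 = 0,  H_2 = 0,  H_3 ≅ Z.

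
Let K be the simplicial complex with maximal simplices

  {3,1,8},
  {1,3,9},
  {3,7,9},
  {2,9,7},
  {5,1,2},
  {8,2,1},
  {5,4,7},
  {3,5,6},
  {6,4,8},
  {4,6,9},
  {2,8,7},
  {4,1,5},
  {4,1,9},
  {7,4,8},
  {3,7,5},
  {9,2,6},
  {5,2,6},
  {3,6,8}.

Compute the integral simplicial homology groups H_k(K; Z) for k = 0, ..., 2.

Fix the vertex order 1 < 2 < 3 < 4 < 5 < 6 < 7 < 8 < 9 and write every simplex with vertices in increasing order. Then dim K = 2 and the simplices of K are:

  0-simplices (9): [1], [2], [3], [4], [5], [6], [7], [8], [9]
  1-simplices (27): (27 of them)
  2-simplices (18): [1,2,5], [1,2,8], [1,3,8], [1,3,9], [1,4,5], [1,4,9], [2,5,6], [2,6,9], [2,7,8], [2,7,9], [3,5,6], [3,5,7], [3,6,8], [3,7,9], [4,5,7], [4,6,8], [4,6,9], [4,7,8]

giving chain groups C_0 ≅ Z^9, C_1 ≅ Z^27, C_2 ≅ Z^18.

∂_1: C_1 → C_0 maps an edge to its endpoints' difference, ∂[p,q] = q − p. For instance
  ∂[1,5] = [5] − [1].
The 9×27 boundary matrix has rank 8 and Smith normal form diag(1,1,1,1,1,1,1,1).

∂_2: C_2 → C_1 maps a triangle to the signed sum of its edges. For instance
  ∂[4,5,7] = [5,7] − [4,7] + [4,5],
  ∂[3,5,7] = [5,7] − [3,7] + [3,5].
The 27×18 boundary matrix has rank 17 and Smith normal form diag(1,1,1,1,1,1,1,1,1,1,1,1,1,1,1,1,1).

Now H_k = ker ∂_k / im ∂_{k+1}, so:

  H_0: rank C_0 − rank ∂_1 = 9 − 8 = 1, and the invariant factors of ∂_1 are all 1, so H_0 ≅ Z.
  H_1: rank ker ∂_1 − rank ∂_2 = (27 − 8) − 17 = 2, and the invariant factors of ∂_2 are all 1, so H_1 ≅ Z^2.
  H_2: rank ker ∂_2 − rank ∂_3 = (18 − 17) − 0 = 1, and there is no ∂_3, so H_2 ≅ Z.

(K is a triangulation of the torus T^2.)

H_0 ≅ Z,  H_1 ≅ Z^2,  H_2 ≅ Z.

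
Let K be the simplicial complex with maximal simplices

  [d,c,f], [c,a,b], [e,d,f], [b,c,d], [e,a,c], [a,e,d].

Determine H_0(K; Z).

H_0 ≅ Z.

We work with the vertex ordering a < b < c < d < e < f. The simplices of K, each written with vertices in increasing order, are:

  0-simplices (6): a, b, c, d, e, f
  1-simplices (12): ab, ac, ad, ae, bc, bd, cd, ce, cf, de, df, ef
  2-simplices (6): abc, ace, ade, bcd, cdf, def

giving chain groups C_0 ≅ Z^6, C_1 ≅ Z^12, C_2 ≅ Z^6.

The boundary map ∂_1: C_1 → C_0 maps an edge to its endpoints' difference, ∂[p,q] = q − p.
The 6×12 boundary matrix has rank 5 and Smith normal form diag(1,1,1,1,1).

Boundary ∂_2: C_2 → C_1 sends each 2-simplex [p,q,r] to [q,r] − [p,r] + [p,q]. For instance
  ∂ade = de − ae + ad,
  ∂cdf = df − cf + cd.
As a 12×6 matrix over Z this has rank 6, with invariant factors (1,1,1,1,1,1).

Reading off H_k = ker ∂_k / im ∂_{k+1}:

  H_0: rank C_0 − rank ∂_1 = 6 − 5 = 1, and the invariant factors of ∂_1 are all 1, so H_0 ≅ Z.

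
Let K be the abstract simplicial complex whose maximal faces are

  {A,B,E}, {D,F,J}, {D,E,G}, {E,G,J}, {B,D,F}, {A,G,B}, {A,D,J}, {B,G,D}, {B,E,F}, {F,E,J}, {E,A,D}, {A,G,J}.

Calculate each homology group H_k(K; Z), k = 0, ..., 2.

Take the total order A < B < D < E < F < G < J on the vertex set. Then K (dimension 2) consists of the simplices:

  0-simplices (7): A, B, D, E, F, G, J
  1-simplices (18): AB, AD, AE, AG, AJ, BD, BE, BF, BG, DE, DF, DG, DJ, EF, EG, EJ, FJ, GJ
  2-simplices (12): ABE, ABG, ADE, ADJ, AGJ, BDF, BDG, BEF, DEG, DFJ, EFJ, EGJ

Hence C_0 ≅ Z^7, C_1 ≅ Z^18, C_2 ≅ Z^12.

The boundary map ∂_1: C_1 → C_0 is given by ∂[p,q] = [q] − [p]. For instance
  ∂AE = E − A.
The resulting 7×18 matrix has rank 6, and its Smith normal form has invariant factors (1,1,1,1,1,1).

The boundary map ∂_2: C_2 → C_1 maps a triangle to the signed sum of its edges. For instance
  ∂BEF = EF − BF + BE,
  ∂EFJ = FJ − EJ + EF.
The resulting 18×12 matrix has rank 12, and its Smith normal form has invariant factors (1,1,1,1,1,1,1,1,1,1,1,2).

Reading off H_k = ker ∂_k / im ∂_{k+1}:

  H_0: rank C_0 − rank ∂_1 = 7 − 6 = 1, and the invariant factors of ∂_1 are all 1, so H_0 = Z.
  H_1: rank ker ∂_1 − rank ∂_2 = (18 − 6) − 12 = 0, and ∂_2 has invariant factor 2 > 1, so H_1 = Z/2.
  H_2: rank ker ∂_2 − rank ∂_3 = (12 − 12) − 0 = 0, and there is no ∂_3, so H_2 = 0.

H_0 = Z,  H_1 = Z/2,  H_2 = 0.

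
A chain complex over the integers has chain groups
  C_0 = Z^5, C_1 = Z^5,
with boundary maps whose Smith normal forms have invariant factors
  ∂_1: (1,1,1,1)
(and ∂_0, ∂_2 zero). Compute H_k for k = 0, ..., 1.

H_0: b_0 = 5 − 0 − 4 = 1; torsion from ∂_1 factors > 1: none. So H_0 ≅ Z.
H_1: b_1 = 5 − 4 − 0 = 1; torsion from ∂_2 factors > 1: none. So H_1 ≅ Z.

H_0 ≅ Z,  H_1 ≅ Z.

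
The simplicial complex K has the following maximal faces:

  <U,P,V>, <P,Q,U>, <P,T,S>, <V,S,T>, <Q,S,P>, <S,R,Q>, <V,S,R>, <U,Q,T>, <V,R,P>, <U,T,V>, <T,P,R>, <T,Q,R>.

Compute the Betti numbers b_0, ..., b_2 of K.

b_0 = 1, b_1 = 0, b_2 = 0.

Order the vertices as P < Q < R < S < T < U < V. Listing each simplex with vertices in this order, K has dimension 2 with simplices:

  0-simplices (7): P, Q, R, S, T, U, V
  1-simplices (18): PQ, PR, PS, PT, PU, PV, QR, QS, QT, QU, RS, RT, RV, ST, SV, TU, TV, UV
  2-simplices (12): PQS, PQU, PRT, PRV, PST, PUV, QRS, QRT, QTU, RSV, STV, TUV

giving chain groups C_0 ≅ Z^7, C_1 ≅ Z^18, C_2 ≅ Z^12.

Boundary ∂_1: C_1 → C_0 is given by ∂[p,q] = [q] − [p]. For instance
  ∂QR = R − Q.
As a 7×18 matrix over Z this has rank 6, with invariant factors (1,1,1,1,1,1).

Boundary ∂_2: C_2 → C_1 maps a triangle to the signed sum of its edges. For instance
  ∂PST = ST − PT + PS,
  ∂PQU = QU − PU + PQ.
As a 18×12 matrix over Z this has rank 12, with invariant factors (1,1,1,1,1,1,1,1,1,1,1,2).

Now H_k = ker ∂_k / im ∂_{k+1}, so:

  H_0: rank C_0 − rank ∂_1 = 7 − 6 = 1, and the invariant factors of ∂_1 are all 1, so H_0 = Z.
  H_1: rank ker ∂_1 − rank ∂_2 = (18 − 6) − 12 = 0, and ∂_2 has invariant factor 2 > 1, so H_1 = Z/2.
  H_2: rank ker ∂_2 − rank ∂_3 = (12 − 12) − 0 = 0, and there is no ∂_3, so H_2 = 0.

(K is a triangulation of the real projective plane RP^2.)

Hence the Betti numbers are b_0 = 1, b_1 = 0, b_2 = 0.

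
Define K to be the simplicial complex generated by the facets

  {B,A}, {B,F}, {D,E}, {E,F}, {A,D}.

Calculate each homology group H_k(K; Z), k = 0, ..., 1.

Order the vertices as A < B < D < E < F. Listing each simplex with vertices in this order, K has dimension 1 with simplices:

  0-simplices (5): A, B, D, E, F
  1-simplices (5): AB, AD, BF, DE, EF

so the chain groups are C_0 ≅ Z^5, C_1 ≅ Z^5.

Boundary ∂_1: C_1 → C_0 is given by ∂[p,q] = [q] − [p].
As a 5×5 matrix over Z this has rank 4, with invariant factors (1,1,1,1).

Now H_k = ker ∂_k / im ∂_{k+1}, so:

  H_0: rank C_0 − rank ∂_1 = 5 − 4 = 1, and the invariant factors of ∂_1 are all 1, so H_0 ≅ Z.
  H_1: rank ker ∂_1 − rank ∂_2 = (5 − 4) − 0 = 1, and there is no ∂_2, so H_1 ≅ Z.

As a check, the Euler characteristic is 5 − 5 = 0, which agrees with 1 − 1 = 0.

H_0 = Z,  H_1 = Z.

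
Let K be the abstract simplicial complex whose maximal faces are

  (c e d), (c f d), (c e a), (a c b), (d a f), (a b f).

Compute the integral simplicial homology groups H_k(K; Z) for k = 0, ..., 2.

H_0 ≅ Z,  H_1 ≅ Z,  H_2 = 0.

K has 6 vertices, 12 edges, 6 triangles.
rank ∂_0 = 0, rank ∂_1 = 5 ⇒ b_0 = 6 − 0 − 5 = 1; all invariant factors of ∂_1 are 1 so no torsion. So H_0 ≅ Z.
rank ∂_1 = 5, rank ∂_2 = 6 ⇒ b_1 = 12 − 5 − 6 = 1; all invariant factors of ∂_2 are 1 so no torsion. So H_1 ≅ Z.
rank ∂_2 = 6, rank ∂_3 = 0 ⇒ b_2 = 6 − 6 − 0 = 0. So H_2 ≅ 0.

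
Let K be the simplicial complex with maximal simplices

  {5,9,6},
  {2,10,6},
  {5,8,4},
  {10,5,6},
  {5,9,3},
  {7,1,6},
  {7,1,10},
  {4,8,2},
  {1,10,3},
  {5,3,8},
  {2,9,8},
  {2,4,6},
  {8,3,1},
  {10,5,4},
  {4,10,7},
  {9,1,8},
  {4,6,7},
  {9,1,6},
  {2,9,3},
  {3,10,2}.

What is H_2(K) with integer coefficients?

Fix the vertex order 1 < 2 < 3 < 4 < 5 < 6 < 7 < 8 < 9 < 10 and write every simplex with vertices in increasing order. Then dim K = 2 and the simplices of K are:

  0-simplices (10): [1], [2], [3], [4], [5], [6], [7], [8], [9], [10]
  1-simplices (30): (30 of them)
  2-simplices (20): (20 of them)

so the chain groups are C_0 ≅ Z^10, C_1 ≅ Z^30, C_2 ≅ Z^20.

Boundary ∂_1: C_1 → C_0 is given by ∂[p,q] = [q] − [p].
This gives a 10×30 integer matrix of rank 9; reducing to Smith normal form yields diagonal entries (1,1,1,1,1,1,1,1,1).

Boundary ∂_2: C_2 → C_1 maps a triangle to the signed sum of its edges. For instance
  ∂[1,7,10] = [7,10] − [1,10] + [1,7],
  ∂[2,4,8] = [4,8] − [2,8] + [2,4].
This gives a 30×20 integer matrix of rank 20; reducing to Smith normal form yields diagonal entries (1,1,1,1,1,1,1,1,1,1,1,1,1,1,1,1,1,1,1,2).

Now H_k = ker ∂_k / im ∂_{k+1}, so:

  H_2: rank ker ∂_2 − rank ∂_3 = (20 − 20) − 0 = 0, and there is no ∂_3, so H_2 = 0.

(K is a triangulation of the Klein bottle.)

H_2 = 0.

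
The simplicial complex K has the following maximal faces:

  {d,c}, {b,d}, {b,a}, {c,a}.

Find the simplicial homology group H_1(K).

H_1 ≅ Z.

Take the total order a < b < c < d on the vertex set. Then K (dimension 1) consists of the simplices:

  0-simplices (4): a, b, c, d
  1-simplices (4): ab, ac, bd, cd

giving chain groups C_0 ≅ Z^4, C_1 ≅ Z^4.

∂_1: C_1 → C_0 sends each edge [p,q] (with p < q) to q − p.
This gives a 4×4 integer matrix of rank 3; reducing to Smith normal form yields diagonal entries (1,1,1).

Now H_k = ker ∂_k / im ∂_{k+1}, so:

  H_1: rank ker ∂_1 − rank ∂_2 = (4 − 3) − 0 = 1, and there is no ∂_2, so H_1 = Z.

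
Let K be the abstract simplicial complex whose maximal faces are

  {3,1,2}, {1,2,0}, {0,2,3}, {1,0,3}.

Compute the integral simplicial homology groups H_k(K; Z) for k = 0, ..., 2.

Fix the vertex order 0 < 1 < 2 < 3 and write every simplex with vertices in increasing order. Then dim K = 2 and the simplices of K are:

  0-simplices (4): [0], [1], [2], [3]
  1-simplices (6): [0,1], [0,2], [0,3], [1,2], [1,3], [2,3]
  2-simplices (4): [0,1,2], [0,1,3], [0,2,3], [1,2,3]

so the chain groups are C_0 ≅ Z^4, C_1 ≅ Z^6, C_2 ≅ Z^4.

∂_1: C_1 → C_0 maps an edge to its endpoints' difference, ∂[p,q] = q − p. For instance
  ∂[0,3] = [3] − [0].
As a 4×6 matrix over Z this has rank 3, with invariant factors (1,1,1).

∂_2: C_2 → C_1 sends each 2-simplex [p,q,r] to [q,r] − [p,r] + [p,q]. For instance
  ∂[1,2,3] = [2,3] − [1,3] + [1,2],
  ∂[0,1,2] = [1,2] − [0,2] + [0,1].
The resulting 6×4 matrix has rank 3, and its Smith normal form has invariant factors (1,1,1).

Computing H_k = (kernel of ∂_k) / (image of ∂_{k+1}):

  H_0: rank C_0 − rank ∂_1 = 4 − 3 = 1, and the invariant factors of ∂_1 are all 1, so H_0 ≅ Z.
  H_1: rank ker ∂_1 − rank ∂_2 = (6 − 3) − 3 = 0, and the invariant factors of ∂_2 are all 1, so H_1 ≅ 0.
  H_2: rank ker ∂_2 − rank ∂_3 = (4 − 3) − 0 = 1, and there is no ∂_3, so H_2 ≅ Z.

(K is a triangulation of the 2-sphere S^2.)

H_0 = Z,  H_1 = 0,  H_2 = Z.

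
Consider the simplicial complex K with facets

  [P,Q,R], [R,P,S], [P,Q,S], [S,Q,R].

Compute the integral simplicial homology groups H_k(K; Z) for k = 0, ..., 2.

Fix the vertex order P < Q < R < S and write every simplex with vertices in increasing order. Then dim K = 2 and the simplices of K are:

  0-simplices (4): P, Q, R, S
  1-simplices (6): PQ, PR, PS, QR, QS, RS
  2-simplices (4): PQR, PQS, PRS, QRS

so the chain groups are C_0 ≅ Z^4, C_1 ≅ Z^6, C_2 ≅ Z^4.

Boundary ∂_1: C_1 → C_0 maps an edge to its endpoints' difference, ∂[p,q] = q − p. For instance
  ∂PR = R − P.
As a 4×6 matrix over Z this has rank 3, with invariant factors (1,1,1).

Boundary ∂_2: C_2 → C_1 acts by ∂[p,q,r] = [q,r] − [p,r] + [p,q]. For instance
  ∂PQS = QS − PS + PQ,
  ∂PQR = QR − PR + PQ.
The 6×4 boundary matrix has rank 3 and Smith normal form diag(1,1,1).

Reading off H_k = ker ∂_k / im ∂_{k+1}:

  H_0: rank C_0 − rank ∂_1 = 4 − 3 = 1, and the invariant factors of ∂_1 are all 1, so H_0 ≅ Z.
  H_1: rank ker ∂_1 − rank ∂_2 = (6 − 3) − 3 = 0, and the invariant factors of ∂_2 are all 1, so H_1 ≅ 0.
  H_2: rank ker ∂_2 − rank ∂_3 = (4 − 3) − 0 = 1, and there is no ∂_3, so H_2 ≅ Z.

H_0 = Z,  H_1 = 0,  H_2 = Z.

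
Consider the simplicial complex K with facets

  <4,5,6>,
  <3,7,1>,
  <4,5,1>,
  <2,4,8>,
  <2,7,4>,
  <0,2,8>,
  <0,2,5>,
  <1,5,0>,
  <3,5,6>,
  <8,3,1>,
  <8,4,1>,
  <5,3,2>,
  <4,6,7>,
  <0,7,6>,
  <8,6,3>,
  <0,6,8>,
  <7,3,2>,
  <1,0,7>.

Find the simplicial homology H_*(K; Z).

We work with the vertex ordering 0 < 1 < 2 < 3 < 4 < 5 < 6 < 7 < 8. The simplices of K, each written with vertices in increasing order, are:

  0-simplices (9): [0], [1], [2], [3], [4], [5], [6], [7], [8]
  1-simplices (27): (27 of them)
  2-simplices (18): [0,1,5], [0,1,7], [0,2,5], [0,2,8], [0,6,7], [0,6,8], [1,3,7], [1,3,8], [1,4,5], [1,4,8], [2,3,5], [2,3,7], [2,4,7], [2,4,8], [3,5,6], [3,6,8], [4,5,6], [4,6,7]

giving chain groups C_0 ≅ Z^9, C_1 ≅ Z^27, C_2 ≅ Z^18.

The boundary map ∂_1: C_1 → C_0 is given by ∂[p,q] = [q] − [p]. For instance
  ∂[0,2] = [2] − [0].
The resulting 9×27 matrix has rank 8, and its Smith normal form has invariant factors (1,1,1,1,1,1,1,1).

Boundary ∂_2: C_2 → C_1 acts by ∂[p,q,r] = [q,r] − [p,r] + [p,q]. For instance
  ∂[2,4,7] = [4,7] − [2,7] + [2,4],
  ∂[4,5,6] = [5,6] − [4,6] + [4,5].
This gives a 27×18 integer matrix of rank 17; reducing to Smith normal form yields diagonal entries (1,1,1,1,1,1,1,1,1,1,1,1,1,1,1,1,1).

Reading off H_k = ker ∂_k / im ∂_{k+1}:

  H_0: rank C_0 − rank ∂_1 = 9 − 8 = 1, and the invariant factors of ∂_1 are all 1, so H_0 ≅ Z.
  H_1: rank ker ∂_1 − rank ∂_2 = (27 − 8) − 17 = 2, and the invariant factors of ∂_2 are all 1, so H_1 ≅ Z^2.
  H_2: rank ker ∂_2 − rank ∂_3 = (18 − 17) − 0 = 1, and there is no ∂_3, so H_2 ≅ Z.

H_0 = Z,  H_1 = Z^2,  H_2 = Z.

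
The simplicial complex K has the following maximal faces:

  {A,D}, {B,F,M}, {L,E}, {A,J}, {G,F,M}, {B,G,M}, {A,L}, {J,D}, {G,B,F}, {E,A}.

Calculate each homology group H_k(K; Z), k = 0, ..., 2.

H_0 = Z^2,  H_1 = Z^2,  H_2 = Z.

Take the total order A < B < D < E < F < G < J < L < M on the vertex set. Then K (dimension 2) consists of the simplices:

  0-simplices (9): A, B, D, E, F, G, J, L, M
  1-simplices (12): AD, AE, AJ, AL, BF, BG, BM, DJ, EL, FG, FM, GM
  2-simplices (4): BFG, BFM, BGM, FGM

Hence C_0 ≅ Z^9, C_1 ≅ Z^12, C_2 ≅ Z^4.

∂_1: C_1 → C_0 is given by ∂[p,q] = [q] − [p].
As a 9×12 matrix over Z this has rank 7, with invariant factors (1,1,1,1,1,1,1).

∂_2: C_2 → C_1 sends each 2-simplex [p,q,r] to [q,r] − [p,r] + [p,q]. For instance
  ∂BFG = FG − BG + BF,
  ∂BGM = GM − BM + BG.
The resulting 12×4 matrix has rank 3, and its Smith normal form has invariant factors (1,1,1).

Now H_k = ker ∂_k / im ∂_{k+1}, so:

  H_0: rank C_0 − rank ∂_1 = 9 − 7 = 2, and the invariant factors of ∂_1 are all 1, so H_0 = Z^2.
  H_1: rank ker ∂_1 − rank ∂_2 = (12 − 7) − 3 = 2, and the invariant factors of ∂_2 are all 1, so H_1 = Z^2.
  H_2: rank ker ∂_2 − rank ∂_3 = (4 − 3) − 0 = 1, and there is no ∂_3, so H_2 = Z.

As a check, the Euler characteristic is 9 − 12 + 4 = 1, which agrees with 2 − 2 + 1 = 1.
(K is a triangulation of the disjoint union of the 2-sphere S^2 and a wedge of 2 circles.)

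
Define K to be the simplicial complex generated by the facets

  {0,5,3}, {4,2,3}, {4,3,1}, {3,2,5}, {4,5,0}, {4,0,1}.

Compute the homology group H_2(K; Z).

H_2 ≅ 0.

We work with the vertex ordering 0 < 1 < 2 < 3 < 4 < 5. The simplices of K, each written with vertices in increasing order, are:

  0-simplices (6): [0], [1], [2], [3], [4], [5]
  1-simplices (12): [0,1], [0,3], [0,4], [0,5], [1,3], [1,4], [2,3], [2,4], [2,5], [3,4], [3,5], [4,5]
  2-simplices (6): [0,1,4], [0,3,5], [0,4,5], [1,3,4], [2,3,4], [2,3,5]

giving chain groups C_0 ≅ Z^6, C_1 ≅ Z^12, C_2 ≅ Z^6.

The boundary map ∂_1: C_1 → C_0 maps an edge to its endpoints' difference, ∂[p,q] = q − p.
The 6×12 boundary matrix has rank 5 and Smith normal form diag(1,1,1,1,1).

The boundary map ∂_2: C_2 → C_1 acts by ∂[p,q,r] = [q,r] − [p,r] + [p,q]. For instance
  ∂[2,3,4] = [3,4] − [2,4] + [2,3],
  ∂[1,3,4] = [3,4] − [1,4] + [1,3].
The 12×6 boundary matrix has rank 6 and Smith normal form diag(1,1,1,1,1,1).

Now H_k = ker ∂_k / im ∂_{k+1}, so:

  H_2: rank ker ∂_2 − rank ∂_3 = (6 − 6) − 0 = 0, and there is no ∂_3, so H_2 ≅ 0.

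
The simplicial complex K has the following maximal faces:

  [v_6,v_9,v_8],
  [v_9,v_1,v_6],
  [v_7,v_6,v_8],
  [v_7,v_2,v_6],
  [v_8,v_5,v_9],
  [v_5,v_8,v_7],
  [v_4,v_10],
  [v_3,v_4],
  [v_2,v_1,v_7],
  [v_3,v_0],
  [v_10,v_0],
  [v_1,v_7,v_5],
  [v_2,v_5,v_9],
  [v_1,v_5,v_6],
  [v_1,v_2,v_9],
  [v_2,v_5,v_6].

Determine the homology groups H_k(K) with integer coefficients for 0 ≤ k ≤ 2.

Order the vertices as v_0 < v_1 < v_2 < v_3 < v_4 < v_5 < v_6 < v_7 < v_8 < v_9 < v_10. Listing each simplex with vertices in this order, K has dimension 2 with simplices:

  0-simplices (11): [v_0], [v_1], [v_2], [v_3], [v_4], [v_5], [v_6], [v_7], [v_8], [v_9], [v_10]
  1-simplices (22): (22 of them)
  2-simplices (12): (12 of them)

so the chain groups are C_0 ≅ Z^11, C_1 ≅ Z^22, C_2 ≅ Z^12.

∂_1: C_1 → C_0 is given by ∂[p,q] = [q] − [p]. For instance
  ∂[v_3,v_4] = [v_4] − [v_3].
The resulting 11×22 matrix has rank 9, and its Smith normal form has invariant factors (1,1,1,1,1,1,1,1,1).

The boundary map ∂_2: C_2 → C_1 sends each 2-simplex [p,q,r] to [q,r] − [p,r] + [p,q]. For instance
  ∂[v_1,v_6,v_9] = [v_6,v_9] − [v_1,v_9] + [v_1,v_6],
  ∂[v_1,v_2,v_7] = [v_2,v_7] − [v_1,v_7] + [v_1,v_2].
The resulting 22×12 matrix has rank 12, and its Smith normal form has invariant factors (1,1,1,1,1,1,1,1,1,1,1,2).

Computing H_k = (kernel of ∂_k) / (image of ∂_{k+1}):

  H_0: rank C_0 − rank ∂_1 = 11 − 9 = 2, and the invariant factors of ∂_1 are all 1, so H_0 ≅ Z^2.
  H_1: rank ker ∂_1 − rank ∂_2 = (22 − 9) − 12 = 1, and ∂_2 has invariant factor 2 > 1, so H_1 ≅ Z ⊕ Z/2Z.
  H_2: rank ker ∂_2 − rank ∂_3 = (12 − 12) − 0 = 0, and there is no ∂_3, so H_2 ≅ 0.

H_0 ≅ Z^2,  H_1 ≅ Z ⊕ Z/2Z,  H_2 = 0.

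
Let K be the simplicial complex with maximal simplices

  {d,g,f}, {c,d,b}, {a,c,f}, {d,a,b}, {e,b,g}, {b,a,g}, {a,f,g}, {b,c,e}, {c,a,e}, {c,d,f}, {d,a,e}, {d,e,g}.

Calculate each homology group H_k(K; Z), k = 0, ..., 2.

H_0 = Z,  H_1 = Z/2,  H_2 = 0.

K has 7 vertices, 18 edges, 12 triangles.
rank ∂_0 = 0, rank ∂_1 = 6 ⇒ b_0 = 7 − 0 − 6 = 1; all invariant factors of ∂_1 are 1 so no torsion. So H_0 = Z.
rank ∂_1 = 6, rank ∂_2 = 12 ⇒ b_1 = 18 − 6 − 12 = 0; ∂_2 has invariant factor(s) [2] giving torsion. So H_1 = Z/2.
rank ∂_2 = 12, rank ∂_3 = 0 ⇒ b_2 = 12 − 12 − 0 = 0. So H_2 = 0.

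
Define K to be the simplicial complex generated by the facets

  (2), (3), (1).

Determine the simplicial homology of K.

H_0 = Z^3.

K has 3 vertices.
rank ∂_0 = 0, rank ∂_1 = 0 ⇒ b_0 = 3 − 0 − 0 = 3. So H_0 = Z^3.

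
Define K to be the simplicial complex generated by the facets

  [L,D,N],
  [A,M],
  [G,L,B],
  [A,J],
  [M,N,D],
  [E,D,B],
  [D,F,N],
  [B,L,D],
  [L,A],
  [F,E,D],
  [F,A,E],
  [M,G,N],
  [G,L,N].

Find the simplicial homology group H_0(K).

H_0 ≅ Z.

Fix the vertex order A < B < D < E < F < G < J < L < M < N and write every simplex with vertices in increasing order. Then dim K = 2 and the simplices of K are:

  0-simplices (10): A, B, D, E, F, G, J, L, M, N
  1-simplices (21): AE, AF, AJ, AL, AM, BD, BE, BG, BL, DE, DF, DL, DM, DN, EF, FN, GL, GM, GN, LN, MN
  2-simplices (10): AEF, BDE, BDL, BGL, DEF, DFN, DLN, DMN, GLN, GMN

Hence C_0 ≅ Z^10, C_1 ≅ Z^21, C_2 ≅ Z^10.

The boundary map ∂_1: C_1 → C_0 maps an edge to its endpoints' difference, ∂[p,q] = q − p.
The resulting 10×21 matrix has rank 9, and its Smith normal form has invariant factors (1,1,1,1,1,1,1,1,1).

Boundary ∂_2: C_2 → C_1 sends each 2-simplex [p,q,r] to [q,r] − [p,r] + [p,q]. For instance
  ∂BGL = GL − BL + BG,
  ∂DMN = MN − DN + DM.
The resulting 21×10 matrix has rank 10, and its Smith normal form has invariant factors (1,1,1,1,1,1,1,1,1,1).

Reading off H_k = ker ∂_k / im ∂_{k+1}:

  H_0: rank C_0 − rank ∂_1 = 10 − 9 = 1, and the invariant factors of ∂_1 are all 1, so H_0 = Z.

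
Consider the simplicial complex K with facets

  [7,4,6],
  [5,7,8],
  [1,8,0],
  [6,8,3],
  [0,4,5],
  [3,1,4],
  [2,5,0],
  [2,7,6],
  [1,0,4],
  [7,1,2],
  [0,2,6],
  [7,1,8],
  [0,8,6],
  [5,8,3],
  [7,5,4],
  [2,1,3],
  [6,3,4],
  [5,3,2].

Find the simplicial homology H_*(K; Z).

H_0 = Z,  H_1 = Z^2,  H_2 = Z.

Fix the vertex order 0 < 1 < 2 < 3 < 4 < 5 < 6 < 7 < 8 and write every simplex with vertices in increasing order. Then dim K = 2 and the simplices of K are:

  0-simplices (9): [0], [1], [2], [3], [4], [5], [6], [7], [8]
  1-simplices (27): (27 of them)
  2-simplices (18): [0,1,4], [0,1,8], [0,2,5], [0,2,6], [0,4,5], [0,6,8], [1,2,3], [1,2,7], [1,3,4], [1,7,8], [2,3,5], [2,6,7], [3,4,6], [3,5,8], [3,6,8], [4,5,7], [4,6,7], [5,7,8]

giving chain groups C_0 ≅ Z^9, C_1 ≅ Z^27, C_2 ≅ Z^18.

The boundary map ∂_1: C_1 → C_0 sends each edge [p,q] (with p < q) to q − p. For instance
  ∂[1,8] = [8] − [1].
The resulting 9×27 matrix has rank 8, and its Smith normal form has invariant factors (1,1,1,1,1,1,1,1).

Boundary ∂_2: C_2 → C_1 acts by ∂[p,q,r] = [q,r] − [p,r] + [p,q]. For instance
  ∂[5,7,8] = [7,8] − [5,8] + [5,7],
  ∂[4,5,7] = [5,7] − [4,7] + [4,5].
The resulting 27×18 matrix has rank 17, and its Smith normal form has invariant factors (1,1,1,1,1,1,1,1,1,1,1,1,1,1,1,1,1).

Computing H_k = (kernel of ∂_k) / (image of ∂_{k+1}):

  H_0: rank C_0 − rank ∂_1 = 9 − 8 = 1, and the invariant factors of ∂_1 are all 1, so H_0 ≅ Z.
  H_1: rank ker ∂_1 − rank ∂_2 = (27 − 8) − 17 = 2, and the invariant factors of ∂_2 are all 1, so H_1 ≅ Z^2.
  H_2: rank ker ∂_2 − rank ∂_3 = (18 − 17) − 0 = 1, and there is no ∂_3, so H_2 ≅ Z.

(K is a triangulation of the torus T^2.)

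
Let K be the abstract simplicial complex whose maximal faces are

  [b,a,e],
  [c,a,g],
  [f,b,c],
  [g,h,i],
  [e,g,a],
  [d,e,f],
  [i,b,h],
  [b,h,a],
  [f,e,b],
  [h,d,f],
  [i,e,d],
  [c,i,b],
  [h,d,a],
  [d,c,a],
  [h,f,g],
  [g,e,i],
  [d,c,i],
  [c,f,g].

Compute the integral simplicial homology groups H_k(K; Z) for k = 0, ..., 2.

Fix the vertex order a < b < c < d < e < f < g < h < i and write every simplex with vertices in increasing order. Then dim K = 2 and the simplices of K are:

  0-simplices (9): a, b, c, d, e, f, g, h, i
  1-simplices (27): ab, ac, ad, ae, ag, ah, bc, be, bf, bh, bi, cd, cf, cg, ci, de, df, dh, di, ef, eg, ei, fg, fh, gh, gi, hi
  2-simplices (18): abe, abh, acd, acg, adh, aeg, bcf, bci, bef, bhi, cdi, cfg, def, dei, dfh, egi, fgh, ghi

giving chain groups C_0 ≅ Z^9, C_1 ≅ Z^27, C_2 ≅ Z^18.

The boundary map ∂_1: C_1 → C_0 maps an edge to its endpoints' difference, ∂[p,q] = q − p. For instance
  ∂ci = i − c.
This gives a 9×27 integer matrix of rank 8; reducing to Smith normal form yields diagonal entries (1,1,1,1,1,1,1,1).

Boundary ∂_2: C_2 → C_1 maps a triangle to the signed sum of its edges. For instance
  ∂abe = be − ae + ab,
  ∂fgh = gh − fh + fg.
This gives a 27×18 integer matrix of rank 17; reducing to Smith normal form yields diagonal entries (1,1,1,1,1,1,1,1,1,1,1,1,1,1,1,1,1).

Reading off H_k = ker ∂_k / im ∂_{k+1}:

  H_0: rank C_0 − rank ∂_1 = 9 − 8 = 1, and the invariant factors of ∂_1 are all 1, so H_0 ≅ Z.
  H_1: rank ker ∂_1 − rank ∂_2 = (27 − 8) − 17 = 2, and the invariant factors of ∂_2 are all 1, so H_1 ≅ Z^2.
  H_2: rank ker ∂_2 − rank ∂_3 = (18 − 17) − 0 = 1, and there is no ∂_3, so H_2 ≅ Z.

As a check, the Euler characteristic is 9 − 27 + 18 = 0, which agrees with 1 − 2 + 1 = 0.
(K is a triangulation of the torus T^2.)

H_0 = Z,  H_1 = Z^2,  H_2 = Z.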